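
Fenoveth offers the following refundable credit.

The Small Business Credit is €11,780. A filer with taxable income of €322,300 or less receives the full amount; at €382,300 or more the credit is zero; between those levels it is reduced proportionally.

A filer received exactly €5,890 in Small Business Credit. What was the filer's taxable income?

€352,300

€5,890 is 5,890/11,780 of the full €11,780, so 5,890/11,780 of the €60,000 range has been used: income = €322,300 + €60,000 × 5,890/11,780 = €352,300.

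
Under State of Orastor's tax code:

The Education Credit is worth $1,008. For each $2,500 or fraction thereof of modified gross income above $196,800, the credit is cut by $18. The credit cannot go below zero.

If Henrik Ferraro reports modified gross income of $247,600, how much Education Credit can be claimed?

$630

Education Credit: income exceeds $196,800 by $50,800, which is 21 full-or-partial $2,500 increments; reduction = 21 × $18 = $378, leaving $630.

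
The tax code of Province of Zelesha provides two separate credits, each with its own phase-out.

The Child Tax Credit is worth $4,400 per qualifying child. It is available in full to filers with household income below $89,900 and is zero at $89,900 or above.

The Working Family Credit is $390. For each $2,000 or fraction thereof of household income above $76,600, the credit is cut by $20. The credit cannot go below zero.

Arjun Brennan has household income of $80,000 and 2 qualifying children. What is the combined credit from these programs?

$9,150

Child Tax Credit: base = 2 × $4,400 = $8,800. $80,000 is below the $89,900 cutoff, so the full $8,800 applies.
Working Family Credit: income exceeds $76,600 by $3,400, which is 2 full-or-partial $2,000 increments; reduction = 2 × $20 = $40, leaving $350.
Total: $8,800 + $350 = $9,150.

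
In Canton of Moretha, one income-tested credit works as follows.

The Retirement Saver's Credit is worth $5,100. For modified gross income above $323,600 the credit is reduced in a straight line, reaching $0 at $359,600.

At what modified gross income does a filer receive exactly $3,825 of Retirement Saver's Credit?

$3,825 is 3,825/5,100 of the full $5,100, so 1,275/5,100 of the $36,000 range has been used: income = $323,600 + $36,000 × 1,275/5,100 = $332,600.

$332,600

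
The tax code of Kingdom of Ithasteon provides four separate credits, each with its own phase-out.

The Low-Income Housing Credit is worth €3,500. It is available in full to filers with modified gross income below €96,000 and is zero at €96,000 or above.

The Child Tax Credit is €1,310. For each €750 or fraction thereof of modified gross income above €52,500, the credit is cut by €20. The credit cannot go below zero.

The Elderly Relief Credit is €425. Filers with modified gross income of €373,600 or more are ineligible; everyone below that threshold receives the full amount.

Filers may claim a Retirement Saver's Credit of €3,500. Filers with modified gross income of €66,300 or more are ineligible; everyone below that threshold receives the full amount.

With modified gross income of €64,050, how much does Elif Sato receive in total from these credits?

€8,415

Low-Income Housing Credit: €64,050 is below the €96,000 cutoff, so the full €3,500 applies.
Child Tax Credit: income exceeds €52,500 by €11,550, which is 16 full-or-partial €750 increments; reduction = 16 × €20 = €320, leaving €990.
Elderly Relief Credit: €64,050 is below the €373,600 cutoff, so the full €425 applies.
Retirement Saver's Credit: €64,050 is below the €66,300 cutoff, so the full €3,500 applies.
Total: €3,500 + €990 + €425 + €3,500 = €8,415.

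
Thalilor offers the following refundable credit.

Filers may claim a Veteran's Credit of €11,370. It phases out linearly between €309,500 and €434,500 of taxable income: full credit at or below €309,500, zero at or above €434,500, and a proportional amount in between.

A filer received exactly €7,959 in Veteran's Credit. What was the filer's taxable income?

€347,000

€7,959 is 7,959/11,370 of the full €11,370, so 3,411/11,370 of the €125,000 range has been used: income = €309,500 + €125,000 × 3,411/11,370 = €347,000.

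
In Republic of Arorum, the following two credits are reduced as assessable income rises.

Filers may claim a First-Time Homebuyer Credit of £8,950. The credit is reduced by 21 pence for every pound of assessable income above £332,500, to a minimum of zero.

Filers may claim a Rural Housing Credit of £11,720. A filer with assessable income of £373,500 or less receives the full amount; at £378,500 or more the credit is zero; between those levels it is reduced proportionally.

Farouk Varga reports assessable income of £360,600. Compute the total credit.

£14,769

First-Time Homebuyer Credit: 21% of the £28,100 excess over £332,500 is £5,901; credit = £8,950 − £5,901 = £3,049.
Rural Housing Credit: £360,600 is at or below the £373,500 threshold, so the full £11,720 applies.
Total: £3,049 + £11,720 = £14,769.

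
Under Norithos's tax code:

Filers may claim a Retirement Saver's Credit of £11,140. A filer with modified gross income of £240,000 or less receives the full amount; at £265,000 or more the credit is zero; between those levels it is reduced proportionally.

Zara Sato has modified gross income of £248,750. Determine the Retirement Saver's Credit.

Retirement Saver's Credit: £248,750 is £8,750 into a £25,000 phase-out range, leaving 16,250/25,000 of the credit: £11,140 × 16,250/25,000 = £7,241.

£7,241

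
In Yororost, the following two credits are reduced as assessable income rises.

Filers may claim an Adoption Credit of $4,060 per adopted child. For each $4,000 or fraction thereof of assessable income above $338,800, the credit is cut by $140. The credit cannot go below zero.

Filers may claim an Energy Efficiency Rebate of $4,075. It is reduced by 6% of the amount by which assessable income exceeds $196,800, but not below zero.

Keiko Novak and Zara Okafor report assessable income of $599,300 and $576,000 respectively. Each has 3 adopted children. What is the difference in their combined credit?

$840

Keiko ($599,300): Adoption Credit: base = 3 × $4,060 = $12,180. income exceeds $338,800 by $260,500, which is 66 full-or-partial $4,000 increments; reduction = 66 × $140 = $9,240, leaving $2,940. Energy Efficiency Rebate: 6% of the $402,500 excess over $196,800 is $24,150 ≥ base, so the credit is $0. total $2,940 + $0 = $2,940
Zara ($576,000): Adoption Credit: base = 3 × $4,060 = $12,180. income exceeds $338,800 by $237,200, which is 60 full-or-partial $4,000 increments; reduction = 60 × $140 = $8,400, leaving $3,780. Energy Efficiency Rebate: 6% of the $379,200 excess over $196,800 is $22,752 ≥ base, so the credit is $0. total $3,780 + $0 = $3,780
Difference: |$2,940 − $3,780| = $840.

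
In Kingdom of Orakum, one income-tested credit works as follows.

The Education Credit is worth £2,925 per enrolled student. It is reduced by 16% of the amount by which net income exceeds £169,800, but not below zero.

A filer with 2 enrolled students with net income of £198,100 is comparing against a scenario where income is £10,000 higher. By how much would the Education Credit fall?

£1,322

At £198,100 — base = 2 × £2,925 = £5,850. 16% of the £28,300 excess over £169,800 is £4,528; credit = £5,850 − £4,528 = £1,322.
At £208,100 — base = 2 × £2,925 = £5,850. 16% of the £38,300 excess over £169,800 is £6,128 ≥ base, so the credit is £0.
Lost: £1,322 − £0 = £1,322.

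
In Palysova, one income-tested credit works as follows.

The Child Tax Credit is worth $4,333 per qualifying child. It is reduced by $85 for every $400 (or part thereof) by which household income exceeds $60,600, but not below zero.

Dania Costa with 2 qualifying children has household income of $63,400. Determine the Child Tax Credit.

$8,071

Child Tax Credit: base = 2 × $4,333 = $8,666. income exceeds $60,600 by $2,800, which is 7 full-or-partial $400 increments; reduction = 7 × $85 = $595, leaving $8,071.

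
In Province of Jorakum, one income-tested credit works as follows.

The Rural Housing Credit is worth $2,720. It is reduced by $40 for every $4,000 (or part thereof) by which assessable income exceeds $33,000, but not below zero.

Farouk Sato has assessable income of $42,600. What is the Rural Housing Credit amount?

Rural Housing Credit: income exceeds $33,000 by $9,600, which is 3 full-or-partial $4,000 increments; reduction = 3 × $40 = $120, leaving $2,600.

$2,600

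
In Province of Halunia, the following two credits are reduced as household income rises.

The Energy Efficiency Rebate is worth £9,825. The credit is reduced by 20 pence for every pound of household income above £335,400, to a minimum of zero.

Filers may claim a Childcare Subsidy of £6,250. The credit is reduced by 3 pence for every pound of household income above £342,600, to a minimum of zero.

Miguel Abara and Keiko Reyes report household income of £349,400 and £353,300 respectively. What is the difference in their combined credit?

£897

Miguel (£349,400): Energy Efficiency Rebate: 20% of the £14,000 excess over £335,400 is £2,800; credit = £9,825 − £2,800 = £7,025. Childcare Subsidy: 3% of the £6,800 excess over £342,600 is £204; credit = £6,250 − £204 = £6,046. total £7,025 + £6,046 = £13,071
Keiko (£353,300): Energy Efficiency Rebate: 20% of the £17,900 excess over £335,400 is £3,580; credit = £9,825 − £3,580 = £6,245. Childcare Subsidy: 3% of the £10,700 excess over £342,600 is £321; credit = £6,250 − £321 = £5,929. total £6,245 + £5,929 = £12,174
Difference: |£13,071 − £12,174| = £897.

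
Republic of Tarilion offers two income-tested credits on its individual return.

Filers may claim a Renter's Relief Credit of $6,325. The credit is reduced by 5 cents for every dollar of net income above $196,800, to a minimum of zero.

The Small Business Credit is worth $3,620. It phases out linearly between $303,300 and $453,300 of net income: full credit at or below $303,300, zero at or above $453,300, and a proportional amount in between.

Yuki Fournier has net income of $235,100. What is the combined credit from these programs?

$8,030

Renter's Relief Credit: 5% of the $38,300 excess over $196,800 is $1,915; credit = $6,325 − $1,915 = $4,410.
Small Business Credit: $235,100 is at or below the $303,300 threshold, so the full $3,620 applies.
Total: $4,410 + $3,620 = $8,030.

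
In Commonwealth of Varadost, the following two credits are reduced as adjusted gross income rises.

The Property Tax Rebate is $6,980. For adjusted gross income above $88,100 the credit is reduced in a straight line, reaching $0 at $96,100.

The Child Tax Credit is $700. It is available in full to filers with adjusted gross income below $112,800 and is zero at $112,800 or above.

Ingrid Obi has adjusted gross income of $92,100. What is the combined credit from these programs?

$4,190

Property Tax Rebate: $92,100 is $4,000 into a $8,000 phase-out range, leaving 4,000/8,000 of the credit: $6,980 × 4,000/8,000 = $3,490.
Child Tax Credit: $92,100 is below the $112,800 cutoff, so the full $700 applies.
Total: $3,490 + $700 = $4,190.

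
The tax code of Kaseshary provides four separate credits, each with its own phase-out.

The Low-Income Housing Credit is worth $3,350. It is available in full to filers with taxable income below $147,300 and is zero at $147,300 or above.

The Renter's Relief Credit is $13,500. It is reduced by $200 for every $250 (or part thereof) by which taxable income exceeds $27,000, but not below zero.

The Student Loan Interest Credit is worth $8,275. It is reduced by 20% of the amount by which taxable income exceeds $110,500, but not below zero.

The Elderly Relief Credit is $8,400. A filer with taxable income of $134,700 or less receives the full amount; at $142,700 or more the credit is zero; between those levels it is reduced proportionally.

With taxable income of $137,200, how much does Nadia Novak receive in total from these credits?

Low-Income Housing Credit: $137,200 is below the $147,300 cutoff, so the full $3,350 applies.
Renter's Relief Credit: income exceeds $27,000 by $110,200 → 441 increments × $200 = $88,200 ≥ base, so the credit is $0.
Student Loan Interest Credit: 20% of the $26,700 excess over $110,500 is $5,340; credit = $8,275 − $5,340 = $2,935.
Elderly Relief Credit: $137,200 is $2,500 into a $8,000 phase-out range, leaving 5,500/8,000 of the credit: $8,400 × 5,500/8,000 = $5,775.
Total: $3,350 + $0 + $2,935 + $5,775 = $12,060.

$12,060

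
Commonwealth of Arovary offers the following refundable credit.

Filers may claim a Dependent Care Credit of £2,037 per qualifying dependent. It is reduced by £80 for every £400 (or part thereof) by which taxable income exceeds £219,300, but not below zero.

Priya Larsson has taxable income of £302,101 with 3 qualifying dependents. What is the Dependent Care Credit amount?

£0

Dependent Care Credit: base = 3 × £2,037 = £6,111. income exceeds £219,300 by £82,801 → 208 increments × £80 = £16,640 ≥ base, so the credit is £0.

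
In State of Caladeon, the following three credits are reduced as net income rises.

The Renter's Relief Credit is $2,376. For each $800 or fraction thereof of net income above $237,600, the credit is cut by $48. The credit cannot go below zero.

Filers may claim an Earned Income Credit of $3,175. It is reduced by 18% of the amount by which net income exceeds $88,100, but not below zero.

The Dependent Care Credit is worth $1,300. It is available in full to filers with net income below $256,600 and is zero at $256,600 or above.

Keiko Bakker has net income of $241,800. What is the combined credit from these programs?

Renter's Relief Credit: income exceeds $237,600 by $4,200, which is 6 full-or-partial $800 increments; reduction = 6 × $48 = $288, leaving $2,088.
Earned Income Credit: 18% of the $153,700 excess over $88,100 is $27,666 ≥ base, so the credit is $0.
Dependent Care Credit: $241,800 is below the $256,600 cutoff, so the full $1,300 applies.
Total: $2,088 + $0 + $1,300 = $3,388.

$3,388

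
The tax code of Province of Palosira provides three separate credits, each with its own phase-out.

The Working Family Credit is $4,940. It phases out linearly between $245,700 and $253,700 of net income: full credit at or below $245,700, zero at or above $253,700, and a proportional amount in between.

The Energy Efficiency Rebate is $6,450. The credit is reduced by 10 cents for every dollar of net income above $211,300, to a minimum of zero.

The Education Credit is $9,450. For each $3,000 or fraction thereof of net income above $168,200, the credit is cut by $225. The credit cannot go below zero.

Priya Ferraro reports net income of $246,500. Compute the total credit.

$10,751

Working Family Credit: $246,500 is $800 into a $8,000 phase-out range, leaving 7,200/8,000 of the credit: $4,940 × 7,200/8,000 = $4,446.
Energy Efficiency Rebate: 10% of the $35,200 excess over $211,300 is $3,520; credit = $6,450 − $3,520 = $2,930.
Education Credit: income exceeds $168,200 by $78,300, which is 27 full-or-partial $3,000 increments; reduction = 27 × $225 = $6,075, leaving $3,375.
Total: $4,446 + $2,930 + $3,375 = $10,751.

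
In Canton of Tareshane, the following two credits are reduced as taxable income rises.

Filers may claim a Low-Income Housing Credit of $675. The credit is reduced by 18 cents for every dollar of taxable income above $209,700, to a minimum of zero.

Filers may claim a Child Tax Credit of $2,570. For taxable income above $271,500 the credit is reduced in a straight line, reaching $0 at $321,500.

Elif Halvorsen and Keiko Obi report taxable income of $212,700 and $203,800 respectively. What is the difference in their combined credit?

$540

Elif ($212,700): Low-Income Housing Credit: 18% of the $3,000 excess over $209,700 is $540; credit = $675 − $540 = $135. Child Tax Credit: $212,700 is at or below the $271,500 threshold, so the full $2,570 applies. total $135 + $2,570 = $2,705
Keiko ($203,800): Low-Income Housing Credit: $203,800 is at or below the $209,700 threshold, so the full $675 applies. Child Tax Credit: $203,800 is at or below the $271,500 threshold, so the full $2,570 applies. total $675 + $2,570 = $3,245
Difference: |$2,705 − $3,245| = $540.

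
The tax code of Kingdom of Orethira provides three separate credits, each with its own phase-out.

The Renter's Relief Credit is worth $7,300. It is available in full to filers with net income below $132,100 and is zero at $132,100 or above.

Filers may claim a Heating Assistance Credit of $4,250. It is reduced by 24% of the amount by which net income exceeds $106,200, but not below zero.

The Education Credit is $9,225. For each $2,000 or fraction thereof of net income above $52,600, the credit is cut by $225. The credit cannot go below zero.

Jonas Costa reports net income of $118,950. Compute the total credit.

Renter's Relief Credit: $118,950 is below the $132,100 cutoff, so the full $7,300 applies.
Heating Assistance Credit: 24% of the $12,750 excess over $106,200 is $3,060; credit = $4,250 − $3,060 = $1,190.
Education Credit: income exceeds $52,600 by $66,350, which is 34 full-or-partial $2,000 increments; reduction = 34 × $225 = $7,650, leaving $1,575.
Total: $7,300 + $1,190 + $1,575 = $10,065.

$10,065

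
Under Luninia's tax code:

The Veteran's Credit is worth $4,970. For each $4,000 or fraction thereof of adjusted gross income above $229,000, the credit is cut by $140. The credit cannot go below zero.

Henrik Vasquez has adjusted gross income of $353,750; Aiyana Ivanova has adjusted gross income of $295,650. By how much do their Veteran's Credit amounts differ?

$2,100

Henrik ($353,750): Veteran's Credit: income exceeds $229,000 by $124,750, which is 32 full-or-partial $4,000 increments; reduction = 32 × $140 = $4,480, leaving $490.
Aiyana ($295,650): Veteran's Credit: income exceeds $229,000 by $66,650, which is 17 full-or-partial $4,000 increments; reduction = 17 × $140 = $2,380, leaving $2,590.
Difference: |$490 − $2,590| = $2,100.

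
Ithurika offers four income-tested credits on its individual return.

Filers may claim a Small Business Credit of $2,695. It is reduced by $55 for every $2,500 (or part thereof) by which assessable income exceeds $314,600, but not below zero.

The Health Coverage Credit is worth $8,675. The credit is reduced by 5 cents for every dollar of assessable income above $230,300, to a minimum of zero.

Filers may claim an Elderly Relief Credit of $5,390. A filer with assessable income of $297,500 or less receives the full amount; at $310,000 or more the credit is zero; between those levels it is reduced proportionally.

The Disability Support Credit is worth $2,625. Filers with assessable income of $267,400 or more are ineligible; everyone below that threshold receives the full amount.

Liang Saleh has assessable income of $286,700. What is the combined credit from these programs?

Small Business Credit: $286,700 is at or below the $314,600 threshold, so the full $2,695 applies.
Health Coverage Credit: 5% of the $56,400 excess over $230,300 is $2,820; credit = $8,675 − $2,820 = $5,855.
Elderly Relief Credit: $286,700 is at or below the $297,500 threshold, so the full $5,390 applies.
Disability Support Credit: $286,700 meets or exceeds the $267,400 cutoff, so the credit is $0.
Total: $2,695 + $5,855 + $5,390 + $0 = $13,940.

$13,940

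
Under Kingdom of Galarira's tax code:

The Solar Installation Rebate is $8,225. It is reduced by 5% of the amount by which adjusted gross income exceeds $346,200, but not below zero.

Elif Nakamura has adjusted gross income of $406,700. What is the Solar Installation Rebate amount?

Solar Installation Rebate: 5% of the $60,500 excess over $346,200 is $3,025; credit = $8,225 − $3,025 = $5,200.

$5,200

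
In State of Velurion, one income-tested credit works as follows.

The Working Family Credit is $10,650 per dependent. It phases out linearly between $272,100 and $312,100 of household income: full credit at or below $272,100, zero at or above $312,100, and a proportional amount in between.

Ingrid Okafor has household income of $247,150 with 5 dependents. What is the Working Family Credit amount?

$53,250

Working Family Credit: base = 5 × $10,650 = $53,250. $247,150 is at or below the $272,100 threshold, so the full $53,250 applies.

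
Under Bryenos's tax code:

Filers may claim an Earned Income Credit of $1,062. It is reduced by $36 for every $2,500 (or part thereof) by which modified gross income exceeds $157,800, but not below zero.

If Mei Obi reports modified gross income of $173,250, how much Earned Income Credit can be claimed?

$810

Earned Income Credit: income exceeds $157,800 by $15,450, which is 7 full-or-partial $2,500 increments; reduction = 7 × $36 = $252, leaving $810.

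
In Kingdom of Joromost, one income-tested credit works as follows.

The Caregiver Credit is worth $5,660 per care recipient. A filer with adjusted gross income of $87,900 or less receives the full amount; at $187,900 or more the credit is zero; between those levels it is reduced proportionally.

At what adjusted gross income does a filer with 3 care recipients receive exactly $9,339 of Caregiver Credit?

Full credit = 3 × $5,660 = $16,980.
$9,339 is 9,339/16,980 of the full $16,980, so 7,641/16,980 of the $100,000 range has been used: income = $87,900 + $100,000 × 7,641/16,980 = $132,900.

$132,900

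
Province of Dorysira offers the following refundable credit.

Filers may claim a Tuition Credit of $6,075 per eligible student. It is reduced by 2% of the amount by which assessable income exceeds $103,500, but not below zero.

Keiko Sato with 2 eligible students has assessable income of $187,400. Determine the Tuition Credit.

$10,472

Tuition Credit: base = 2 × $6,075 = $12,150. 2% of the $83,900 excess over $103,500 is $1,678; credit = $12,150 − $1,678 = $10,472.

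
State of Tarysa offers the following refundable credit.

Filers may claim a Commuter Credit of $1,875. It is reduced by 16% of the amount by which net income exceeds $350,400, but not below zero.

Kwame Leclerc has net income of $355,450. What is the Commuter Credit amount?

Commuter Credit: 16% of the $5,050 excess over $350,400 is $808; credit = $1,875 − $808 = $1,067.

$1,067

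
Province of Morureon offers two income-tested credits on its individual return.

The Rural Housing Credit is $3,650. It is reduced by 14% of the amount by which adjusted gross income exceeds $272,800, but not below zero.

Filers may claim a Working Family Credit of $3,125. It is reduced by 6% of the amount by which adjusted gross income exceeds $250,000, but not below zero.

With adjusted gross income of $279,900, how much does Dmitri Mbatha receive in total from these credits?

$3,987

Rural Housing Credit: 14% of the $7,100 excess over $272,800 is $994; credit = $3,650 − $994 = $2,656.
Working Family Credit: 6% of the $29,900 excess over $250,000 is $1,794; credit = $3,125 − $1,794 = $1,331.
Total: $2,656 + $1,331 = $3,987.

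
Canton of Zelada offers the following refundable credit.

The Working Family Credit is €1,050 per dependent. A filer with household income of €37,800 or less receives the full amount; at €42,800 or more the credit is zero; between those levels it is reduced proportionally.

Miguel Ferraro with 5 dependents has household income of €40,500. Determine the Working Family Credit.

Working Family Credit: base = 5 × €1,050 = €5,250. €40,500 is €2,700 into a €5,000 phase-out range, leaving 2,300/5,000 of the credit: €5,250 × 2,300/5,000 = €2,415.

€2,415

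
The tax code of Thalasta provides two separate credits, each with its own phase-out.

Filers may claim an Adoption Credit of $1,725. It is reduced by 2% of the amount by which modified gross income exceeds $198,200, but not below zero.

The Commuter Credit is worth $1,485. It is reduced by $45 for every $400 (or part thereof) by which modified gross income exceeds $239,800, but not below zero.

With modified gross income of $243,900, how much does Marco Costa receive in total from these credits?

Adoption Credit: 2% of the $45,700 excess over $198,200 is $914; credit = $1,725 − $914 = $811.
Commuter Credit: income exceeds $239,800 by $4,100, which is 11 full-or-partial $400 increments; reduction = 11 × $45 = $495, leaving $990.
Total: $811 + $990 = $1,801.

$1,801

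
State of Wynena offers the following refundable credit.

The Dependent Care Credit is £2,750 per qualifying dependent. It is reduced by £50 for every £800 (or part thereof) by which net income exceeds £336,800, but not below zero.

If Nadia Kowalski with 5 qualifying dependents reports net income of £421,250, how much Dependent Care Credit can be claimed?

Dependent Care Credit: base = 5 × £2,750 = £13,750. income exceeds £336,800 by £84,450, which is 106 full-or-partial £800 increments; reduction = 106 × £50 = £5,300, leaving £8,450.

£8,450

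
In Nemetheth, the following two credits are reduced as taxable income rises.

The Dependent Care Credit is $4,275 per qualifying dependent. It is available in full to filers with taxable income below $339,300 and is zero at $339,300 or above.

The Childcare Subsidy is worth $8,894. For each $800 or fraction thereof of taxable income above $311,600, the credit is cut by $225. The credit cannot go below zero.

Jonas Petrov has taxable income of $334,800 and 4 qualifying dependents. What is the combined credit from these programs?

Dependent Care Credit: base = 4 × $4,275 = $17,100. $334,800 is below the $339,300 cutoff, so the full $17,100 applies.
Childcare Subsidy: income exceeds $311,600 by $23,200, which is 29 full-or-partial $800 increments; reduction = 29 × $225 = $6,525, leaving $2,369.
Total: $17,100 + $2,369 = $19,469.

$19,469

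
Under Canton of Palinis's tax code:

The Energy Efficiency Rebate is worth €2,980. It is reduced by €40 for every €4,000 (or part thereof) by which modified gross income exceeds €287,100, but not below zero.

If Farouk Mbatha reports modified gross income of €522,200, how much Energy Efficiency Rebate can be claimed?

€620

Energy Efficiency Rebate: income exceeds €287,100 by €235,100, which is 59 full-or-partial €4,000 increments; reduction = 59 × €40 = €2,360, leaving €620.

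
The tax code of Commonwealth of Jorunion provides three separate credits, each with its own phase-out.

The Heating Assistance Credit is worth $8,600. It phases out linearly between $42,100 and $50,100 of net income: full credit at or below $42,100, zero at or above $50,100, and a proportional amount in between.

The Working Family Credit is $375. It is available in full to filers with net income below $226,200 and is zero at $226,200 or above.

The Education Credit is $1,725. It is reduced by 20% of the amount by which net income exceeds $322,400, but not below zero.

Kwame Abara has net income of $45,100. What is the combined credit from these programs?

Heating Assistance Credit: $45,100 is $3,000 into a $8,000 phase-out range, leaving 5,000/8,000 of the credit: $8,600 × 5,000/8,000 = $5,375.
Working Family Credit: $45,100 is below the $226,200 cutoff, so the full $375 applies.
Education Credit: $45,100 is at or below the $322,400 threshold, so the full $1,725 applies.
Total: $5,375 + $375 + $1,725 = $7,475.

$7,475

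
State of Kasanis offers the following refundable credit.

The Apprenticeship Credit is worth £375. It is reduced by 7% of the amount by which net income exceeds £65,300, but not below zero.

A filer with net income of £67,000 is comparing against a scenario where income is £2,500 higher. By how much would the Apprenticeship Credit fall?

At £67,000 — 7% of the £1,700 excess over £65,300 is £119; credit = £375 − £119 = £256.
At £69,500 — 7% of the £4,200 excess over £65,300 is £294; credit = £375 − £294 = £81.
Lost: £256 − £81 = £175.

£175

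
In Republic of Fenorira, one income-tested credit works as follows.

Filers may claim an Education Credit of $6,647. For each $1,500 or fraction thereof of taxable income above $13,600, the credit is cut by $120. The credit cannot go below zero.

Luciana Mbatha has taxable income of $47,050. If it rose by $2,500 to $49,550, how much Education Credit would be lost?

At $47,050 — income exceeds $13,600 by $33,450, which is 23 full-or-partial $1,500 increments; reduction = 23 × $120 = $2,760, leaving $3,887.
At $49,550 — income exceeds $13,600 by $35,950, which is 24 full-or-partial $1,500 increments; reduction = 24 × $120 = $2,880, leaving $3,767.
Lost: $3,887 − $3,767 = $120.

$120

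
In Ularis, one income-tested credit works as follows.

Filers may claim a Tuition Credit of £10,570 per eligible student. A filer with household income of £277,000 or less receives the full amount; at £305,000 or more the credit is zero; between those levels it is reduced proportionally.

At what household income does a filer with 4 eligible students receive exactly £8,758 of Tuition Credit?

£299,200

Full credit = 4 × £10,570 = £42,280.
£8,758 is 8,758/42,280 of the full £42,280, so 33,522/42,280 of the £28,000 range has been used: income = £277,000 + £28,000 × 33,522/42,280 = £299,200.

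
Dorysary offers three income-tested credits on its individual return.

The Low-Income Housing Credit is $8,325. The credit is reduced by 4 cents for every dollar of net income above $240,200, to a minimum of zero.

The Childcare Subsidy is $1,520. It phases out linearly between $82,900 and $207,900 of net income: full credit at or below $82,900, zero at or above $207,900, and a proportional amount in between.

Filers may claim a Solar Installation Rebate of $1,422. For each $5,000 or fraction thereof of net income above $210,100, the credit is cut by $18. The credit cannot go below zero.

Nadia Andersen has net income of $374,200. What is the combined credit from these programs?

Low-Income Housing Credit: 4% of the $134,000 excess over $240,200 is $5,360; credit = $8,325 − $5,360 = $2,965.
Childcare Subsidy: $374,200 is at or above $207,900, so the credit is $0.
Solar Installation Rebate: income exceeds $210,100 by $164,100, which is 33 full-or-partial $5,000 increments; reduction = 33 × $18 = $594, leaving $828.
Total: $2,965 + $0 + $828 = $3,793.

$3,793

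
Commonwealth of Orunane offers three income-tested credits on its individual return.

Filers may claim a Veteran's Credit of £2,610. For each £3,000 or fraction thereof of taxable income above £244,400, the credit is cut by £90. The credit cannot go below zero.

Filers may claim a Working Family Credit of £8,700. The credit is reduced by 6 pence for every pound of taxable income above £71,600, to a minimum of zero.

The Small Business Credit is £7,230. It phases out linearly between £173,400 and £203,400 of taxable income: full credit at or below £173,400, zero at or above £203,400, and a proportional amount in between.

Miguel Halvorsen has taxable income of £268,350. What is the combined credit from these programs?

£1,890

Veteran's Credit: income exceeds £244,400 by £23,950, which is 8 full-or-partial £3,000 increments; reduction = 8 × £90 = £720, leaving £1,890.
Working Family Credit: 6% of the £196,750 excess over £71,600 is £11,805 ≥ base, so the credit is £0.
Small Business Credit: £268,350 is at or above £203,400, so the credit is £0.
Total: £1,890 + £0 + £0 = £1,890.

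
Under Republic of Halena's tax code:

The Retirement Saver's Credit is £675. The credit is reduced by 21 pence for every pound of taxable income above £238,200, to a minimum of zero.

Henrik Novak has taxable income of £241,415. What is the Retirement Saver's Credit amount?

Retirement Saver's Credit: 21% of the £3,215 excess over £238,200 is £675.15 ≥ base, so the credit is £0.

£0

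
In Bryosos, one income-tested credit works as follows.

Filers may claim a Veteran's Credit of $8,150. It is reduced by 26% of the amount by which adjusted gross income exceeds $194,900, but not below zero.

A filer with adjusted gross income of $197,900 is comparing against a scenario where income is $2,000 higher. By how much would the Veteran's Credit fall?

At $197,900 — 26% of the $3,000 excess over $194,900 is $780; credit = $8,150 − $780 = $7,370.
At $199,900 — 26% of the $5,000 excess over $194,900 is $1,300; credit = $8,150 − $1,300 = $6,850.
Lost: $7,370 − $6,850 = $520.

$520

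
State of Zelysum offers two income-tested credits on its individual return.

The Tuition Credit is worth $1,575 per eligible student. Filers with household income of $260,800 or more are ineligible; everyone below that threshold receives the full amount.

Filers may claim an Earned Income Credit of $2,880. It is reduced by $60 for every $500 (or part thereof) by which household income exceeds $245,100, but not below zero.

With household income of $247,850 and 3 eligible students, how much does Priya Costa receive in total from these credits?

Tuition Credit: base = 3 × $1,575 = $4,725. $247,850 is below the $260,800 cutoff, so the full $4,725 applies.
Earned Income Credit: income exceeds $245,100 by $2,750, which is 6 full-or-partial $500 increments; reduction = 6 × $60 = $360, leaving $2,520.
Total: $4,725 + $2,520 = $7,245.

$7,245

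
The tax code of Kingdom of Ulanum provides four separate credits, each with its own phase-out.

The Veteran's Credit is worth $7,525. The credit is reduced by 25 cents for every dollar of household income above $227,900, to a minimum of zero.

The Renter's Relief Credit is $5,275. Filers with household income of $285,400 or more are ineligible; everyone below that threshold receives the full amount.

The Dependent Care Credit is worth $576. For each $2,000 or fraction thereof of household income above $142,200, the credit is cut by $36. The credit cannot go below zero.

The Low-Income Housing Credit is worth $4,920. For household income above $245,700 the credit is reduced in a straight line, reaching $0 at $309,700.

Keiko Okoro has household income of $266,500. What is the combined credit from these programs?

Veteran's Credit: 25% of the $38,600 excess over $227,900 is $9,650 ≥ base, so the credit is $0.
Renter's Relief Credit: $266,500 is below the $285,400 cutoff, so the full $5,275 applies.
Dependent Care Credit: income exceeds $142,200 by $124,300 → 63 increments × $36 = $2,268 ≥ base, so the credit is $0.
Low-Income Housing Credit: $266,500 is $20,800 into a $64,000 phase-out range, leaving 43,200/64,000 of the credit: $4,920 × 43,200/64,000 = $3,321.
Total: $0 + $5,275 + $0 + $3,321 = $8,596.

$8,596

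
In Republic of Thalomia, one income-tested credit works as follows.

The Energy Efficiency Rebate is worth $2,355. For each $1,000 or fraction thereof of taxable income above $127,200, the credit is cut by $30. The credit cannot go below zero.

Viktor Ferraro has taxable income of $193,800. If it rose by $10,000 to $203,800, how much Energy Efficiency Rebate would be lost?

$300

At $193,800 — income exceeds $127,200 by $66,600, which is 67 full-or-partial $1,000 increments; reduction = 67 × $30 = $2,010, leaving $345.
At $203,800 — income exceeds $127,200 by $76,600, which is 77 full-or-partial $1,000 increments; reduction = 77 × $30 = $2,310, leaving $45.
Lost: $345 − $45 = $300.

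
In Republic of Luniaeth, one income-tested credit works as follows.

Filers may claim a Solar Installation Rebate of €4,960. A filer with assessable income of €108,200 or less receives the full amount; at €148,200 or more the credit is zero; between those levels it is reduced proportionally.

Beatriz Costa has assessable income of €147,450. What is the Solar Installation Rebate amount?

€93

Solar Installation Rebate: €147,450 is €39,250 into a €40,000 phase-out range, leaving 750/40,000 of the credit: €4,960 × 750/40,000 = €93.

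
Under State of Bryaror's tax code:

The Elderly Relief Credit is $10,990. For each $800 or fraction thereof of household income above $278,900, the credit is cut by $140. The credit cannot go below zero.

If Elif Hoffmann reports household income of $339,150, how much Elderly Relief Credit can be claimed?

$350

Elderly Relief Credit: income exceeds $278,900 by $60,250, which is 76 full-or-partial $800 increments; reduction = 76 × $140 = $10,640, leaving $350.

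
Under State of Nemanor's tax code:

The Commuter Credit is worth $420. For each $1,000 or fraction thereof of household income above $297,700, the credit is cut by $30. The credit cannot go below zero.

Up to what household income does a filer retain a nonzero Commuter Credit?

After 13 increments the reduction is 13 × $30 = $390, leaving $30; one more increment wipes it out. Increment 13 ends at excess 13 × $1,000 = $13,000, so the highest qualifying income is $297,700 + $13,000 = $310,700.

$310,700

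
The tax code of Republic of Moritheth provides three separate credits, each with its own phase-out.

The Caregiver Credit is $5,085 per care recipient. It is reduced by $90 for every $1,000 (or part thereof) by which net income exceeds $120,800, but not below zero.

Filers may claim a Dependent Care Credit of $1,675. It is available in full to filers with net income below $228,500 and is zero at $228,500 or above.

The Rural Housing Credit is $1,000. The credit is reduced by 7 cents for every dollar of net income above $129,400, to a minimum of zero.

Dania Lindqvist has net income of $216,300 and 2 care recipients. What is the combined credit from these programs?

$3,205

Caregiver Credit: base = 2 × $5,085 = $10,170. income exceeds $120,800 by $95,500, which is 96 full-or-partial $1,000 increments; reduction = 96 × $90 = $8,640, leaving $1,530.
Dependent Care Credit: $216,300 is below the $228,500 cutoff, so the full $1,675 applies.
Rural Housing Credit: 7% of the $86,900 excess over $129,400 is $6,083 ≥ base, so the credit is $0.
Total: $1,530 + $1,675 + $0 = $3,205.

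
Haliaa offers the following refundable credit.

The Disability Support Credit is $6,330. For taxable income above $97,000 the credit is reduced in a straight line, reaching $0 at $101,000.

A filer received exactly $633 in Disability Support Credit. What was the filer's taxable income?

$633 is 633/6,330 of the full $6,330, so 5,697/6,330 of the $4,000 range has been used: income = $97,000 + $4,000 × 5,697/6,330 = $100,600.

$100,600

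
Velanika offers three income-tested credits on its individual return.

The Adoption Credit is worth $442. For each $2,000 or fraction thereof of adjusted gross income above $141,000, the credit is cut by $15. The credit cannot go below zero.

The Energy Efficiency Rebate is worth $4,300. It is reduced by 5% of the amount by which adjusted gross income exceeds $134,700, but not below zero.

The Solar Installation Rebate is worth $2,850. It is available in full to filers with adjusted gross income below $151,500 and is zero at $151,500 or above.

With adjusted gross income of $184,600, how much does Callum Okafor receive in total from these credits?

$1,917

Adoption Credit: income exceeds $141,000 by $43,600, which is 22 full-or-partial $2,000 increments; reduction = 22 × $15 = $330, leaving $112.
Energy Efficiency Rebate: 5% of the $49,900 excess over $134,700 is $2,495; credit = $4,300 − $2,495 = $1,805.
Solar Installation Rebate: $184,600 meets or exceeds the $151,500 cutoff, so the credit is $0.
Total: $112 + $1,805 + $0 = $1,917.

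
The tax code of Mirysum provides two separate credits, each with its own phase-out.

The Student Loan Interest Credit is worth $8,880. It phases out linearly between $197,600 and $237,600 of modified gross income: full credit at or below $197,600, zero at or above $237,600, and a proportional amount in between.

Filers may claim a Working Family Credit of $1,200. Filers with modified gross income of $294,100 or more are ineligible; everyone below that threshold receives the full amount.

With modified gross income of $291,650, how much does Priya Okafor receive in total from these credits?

$1,200

Student Loan Interest Credit: $291,650 is at or above $237,600, so the credit is $0.
Working Family Credit: $291,650 is below the $294,100 cutoff, so the full $1,200 applies.
Total: $0 + $1,200 = $1,200.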